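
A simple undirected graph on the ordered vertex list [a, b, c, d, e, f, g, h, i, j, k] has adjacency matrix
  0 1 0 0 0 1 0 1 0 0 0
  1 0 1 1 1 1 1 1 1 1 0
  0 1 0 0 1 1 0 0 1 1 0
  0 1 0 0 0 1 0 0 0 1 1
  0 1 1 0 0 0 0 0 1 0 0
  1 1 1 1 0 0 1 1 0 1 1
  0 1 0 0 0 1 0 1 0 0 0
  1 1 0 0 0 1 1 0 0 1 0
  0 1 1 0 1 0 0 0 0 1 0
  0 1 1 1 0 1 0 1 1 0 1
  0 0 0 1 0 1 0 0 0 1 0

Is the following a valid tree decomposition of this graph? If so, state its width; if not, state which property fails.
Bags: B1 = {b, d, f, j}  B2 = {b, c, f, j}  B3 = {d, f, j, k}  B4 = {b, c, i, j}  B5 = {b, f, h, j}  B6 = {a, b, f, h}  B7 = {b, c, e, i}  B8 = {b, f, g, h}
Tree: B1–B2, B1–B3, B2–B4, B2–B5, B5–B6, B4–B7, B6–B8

Yes; width 3.

Vertex coverage: the bags together contain {a, b, c, d, e, f, g, h, i, j, k}, the full vertex set. Edge coverage: each edge of G has both endpoints in at least one bag. Running intersection: for every vertex, the bags containing it form a connected subtree. All three properties hold, so this is a valid tree decomposition of width max|bag| − 1 = 3, and hence tw(G) ≤ 3.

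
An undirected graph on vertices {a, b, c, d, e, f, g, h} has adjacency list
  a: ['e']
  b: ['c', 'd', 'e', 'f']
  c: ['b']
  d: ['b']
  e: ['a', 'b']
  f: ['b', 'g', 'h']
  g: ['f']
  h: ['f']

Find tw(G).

1

A width-1 tree decomposition is:
Bags: B1 = {b, f}  B2 = {f, g}  B3 = {b, e}  B4 = {a, e}  B5 = {f, h}  B6 = {b, d}  B7 = {b, c}
Tree: B1–B2, B1–B3, B3–B4, B1–B5, B1–B6, B1–B7
Each bag holds 2 vertices, so the decomposition has width 1, which upper-bounds the treewidth. Any graph with an edge has treewidth ≥ 1, and G has the edge f–b. Therefore the treewidth is 1.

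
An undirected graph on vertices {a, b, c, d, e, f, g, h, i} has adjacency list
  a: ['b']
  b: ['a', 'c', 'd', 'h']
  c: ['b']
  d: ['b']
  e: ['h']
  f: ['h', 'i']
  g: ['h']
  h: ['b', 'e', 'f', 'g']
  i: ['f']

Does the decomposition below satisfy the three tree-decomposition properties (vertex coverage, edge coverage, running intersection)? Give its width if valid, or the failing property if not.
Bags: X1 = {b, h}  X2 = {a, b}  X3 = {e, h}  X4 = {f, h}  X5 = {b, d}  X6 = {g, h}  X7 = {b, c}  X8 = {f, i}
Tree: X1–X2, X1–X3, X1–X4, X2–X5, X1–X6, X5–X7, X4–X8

Every vertex of G appears in some bag (union = {a, b, c, d, e, f, g, h, i}); every edge is covered by a bag; and for each vertex v the set of bags containing v is connected in the bag tree. The decomposition is therefore valid. The largest bag has 2 vertices, so the width is 1.

Yes; width 1.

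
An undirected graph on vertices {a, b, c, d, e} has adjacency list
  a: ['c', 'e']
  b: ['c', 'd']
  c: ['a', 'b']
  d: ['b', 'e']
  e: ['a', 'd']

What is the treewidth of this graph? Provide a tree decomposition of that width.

Each bag holds 3 vertices, so the decomposition has width 2, which upper-bounds the treewidth. Since e–a–c–b–d–e is a cycle in G, G is not acyclic. Forests are exactly the graphs of treewidth ≤ 1, so tw(G) ≥ 2. The upper and lower bounds meet at 2, so that is the treewidth.

Treewidth 2.
One optimal decomposition is:
Bags: B1 = {a, c, e}  B2 = {b, c, e}  B3 = {b, d, e}
Tree: B1–B2, B2–B3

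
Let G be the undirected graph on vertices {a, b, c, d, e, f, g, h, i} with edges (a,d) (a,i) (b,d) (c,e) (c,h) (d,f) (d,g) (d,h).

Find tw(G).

1

A width-1 tree decomposition is:
Bags: B1 = {c, e}  B2 = {c, h}  B3 = {d, h}  B4 = {b, d}  B5 = {a, d}  B6 = {d, f}  B7 = {a, i}  B8 = {d, g}
Tree: B1–B2, B2–B3, B3–B4, B4–B5, B4–B6, B5–B7, B3–B8
The largest bag has 2 vertices, giving width 1; this decomposition certifies tw(G) ≤ 1. Any graph with an edge has treewidth ≥ 1, and G has the edge e–c. Hence tw(G) = 1 exactly.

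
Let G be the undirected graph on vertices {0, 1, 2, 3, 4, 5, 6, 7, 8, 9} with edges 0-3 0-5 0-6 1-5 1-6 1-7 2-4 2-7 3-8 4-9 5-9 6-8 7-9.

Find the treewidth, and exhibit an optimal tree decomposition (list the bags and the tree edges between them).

Treewidth 2.
One optimal decomposition is:
Bags: B1 = {0, 3, 8}  B2 = {0, 6, 8}  B3 = {0, 5, 6}  B4 = {1, 5, 6}  B5 = {1, 5, 9}  B6 = {1, 7, 9}  B7 = {4, 7, 9}  B8 = {2, 4, 7}
Tree: B1–B2, B2–B3, B3–B4, B4–B5, B5–B6, B6–B7, B7–B8

Each bag holds 3 vertices, so the decomposition has width 2, which upper-bounds the treewidth. For the lower bound, G contains the cycle 3–8–6–0–3, so G is not a forest; only forests have treewidth ≤ 1, hence tw(G) ≥ 2. Combining the bounds, tw(G) = 2.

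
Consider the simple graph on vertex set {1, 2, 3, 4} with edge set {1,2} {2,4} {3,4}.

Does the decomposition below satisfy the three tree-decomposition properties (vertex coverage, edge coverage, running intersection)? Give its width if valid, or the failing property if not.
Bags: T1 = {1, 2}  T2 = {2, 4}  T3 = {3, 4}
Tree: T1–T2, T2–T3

Yes; width 1.

Every vertex of G appears in some bag (union = {1, 2, 3, 4}); every edge is covered by a bag; and for each vertex v the set of bags containing v is connected in the bag tree. The decomposition is therefore valid. The largest bag has 2 vertices, so the width is 1.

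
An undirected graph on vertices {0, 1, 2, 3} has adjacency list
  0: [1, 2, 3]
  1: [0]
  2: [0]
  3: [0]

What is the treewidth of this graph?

A width-1 tree decomposition is:
Bags: B1 = {0, 1}  B2 = {0, 3}  B3 = {0, 2}
Tree: B1–B2, B1–B3
The largest bag has 2 vertices, giving width 1; this decomposition certifies tw(G) ≤ 1. Since G has at least one edge (e.g. 0–1), it is not an edgeless graph, so tw(G) ≥ 1. Hence tw(G) = 1 exactly.

1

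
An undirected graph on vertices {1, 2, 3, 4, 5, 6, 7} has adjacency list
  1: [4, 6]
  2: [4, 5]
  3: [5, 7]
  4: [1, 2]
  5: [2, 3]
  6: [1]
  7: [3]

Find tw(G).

1

A width-1 tree decomposition is:
Bags: B1 = {1, 6}  B2 = {1, 4}  B3 = {2, 4}  B4 = {2, 5}  B5 = {3, 5}  B6 = {3, 7}
Tree: B1–B2, B2–B3, B3–B4, B4–B5, B5–B6
Every bag has size at most 2, so the width is 2 − 1 = 1 and tw(G) ≤ 1. Any graph with an edge has treewidth ≥ 1, and G has the edge 6–1. Hence tw(G) = 1 exactly.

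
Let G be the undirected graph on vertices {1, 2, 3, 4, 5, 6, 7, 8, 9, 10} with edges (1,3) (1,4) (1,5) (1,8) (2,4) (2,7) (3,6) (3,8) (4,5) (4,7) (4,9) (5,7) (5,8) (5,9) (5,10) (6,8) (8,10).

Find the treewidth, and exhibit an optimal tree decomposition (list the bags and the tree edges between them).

Treewidth 2.
One such decomposition:
Bags: B1 = {1, 5, 8}  B2 = {1, 4, 5}  B3 = {5, 8, 10}  B4 = {1, 3, 8}  B5 = {4, 5, 9}  B6 = {3, 6, 8}  B7 = {4, 5, 7}  B8 = {2, 4, 7}
Tree: B1–B2, B1–B3, B1–B4, B2–B5, B4–B6, B5–B7, B7–B8

The largest bag has 3 vertices, giving width 2; this decomposition certifies tw(G) ≤ 2. For the lower bound, the 3 vertices {2, 4, 7} are pairwise adjacent, and any tree decomposition puts a clique entirely inside one bag — forcing width ≥ 2. Combining the bounds, tw(G) = 2.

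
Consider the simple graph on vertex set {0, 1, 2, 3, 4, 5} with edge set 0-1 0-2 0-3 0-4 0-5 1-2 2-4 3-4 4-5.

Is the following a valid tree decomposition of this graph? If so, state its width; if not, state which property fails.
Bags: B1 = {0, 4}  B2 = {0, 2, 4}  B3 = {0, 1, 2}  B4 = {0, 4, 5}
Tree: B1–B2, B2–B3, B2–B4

No — vertex 3 appears in no bag.

A tree decomposition must satisfy three properties: every vertex lies in some bag; for every edge, both endpoints lie together in some bag; and for every vertex, the bags containing it form a connected subtree. Here vertex 3 appears in no bag, so the decomposition is invalid.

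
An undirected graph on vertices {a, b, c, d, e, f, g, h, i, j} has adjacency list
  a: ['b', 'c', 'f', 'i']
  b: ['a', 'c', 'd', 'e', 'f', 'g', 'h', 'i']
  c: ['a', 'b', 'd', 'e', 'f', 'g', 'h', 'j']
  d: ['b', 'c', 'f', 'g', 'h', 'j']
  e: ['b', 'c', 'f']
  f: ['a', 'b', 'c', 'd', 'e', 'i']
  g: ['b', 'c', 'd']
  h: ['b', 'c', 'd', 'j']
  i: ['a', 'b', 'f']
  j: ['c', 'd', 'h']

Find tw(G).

3

A width-3 tree decomposition is:
Bags: B1 = {b, c, d, f}  B2 = {b, c, e, f}  B3 = {b, c, d, h}  B4 = {a, b, c, f}  B5 = {a, b, f, i}  B6 = {c, d, h, j}  B7 = {b, c, d, g}
Tree: B1–B2, B1–B3, B1–B4, B4–B5, B3–B6, B3–B7
Each bag holds 4 vertices, so the decomposition has width 3, which upper-bounds the treewidth. On the other hand G contains the 4-clique {c, d, h, j}. A clique must lie in a single bag of any decomposition, so no decomposition can have width below 3. Therefore the treewidth is 3.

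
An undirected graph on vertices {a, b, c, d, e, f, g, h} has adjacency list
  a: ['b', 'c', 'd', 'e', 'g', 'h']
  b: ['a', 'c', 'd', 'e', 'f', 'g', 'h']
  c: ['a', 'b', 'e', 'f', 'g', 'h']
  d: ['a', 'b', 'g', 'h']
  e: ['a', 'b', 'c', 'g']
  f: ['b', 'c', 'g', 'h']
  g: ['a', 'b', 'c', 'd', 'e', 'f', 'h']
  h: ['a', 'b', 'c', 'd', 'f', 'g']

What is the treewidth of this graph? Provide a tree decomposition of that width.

Every bag has size at most 5, so the width is 5 − 1 = 4 and tw(G) ≤ 4. On the other hand G contains the 5-clique {a, b, c, e, g}. A clique must lie in a single bag of any decomposition, so no decomposition can have width below 4. Therefore the treewidth is 4.

Treewidth 4.
One optimal decomposition is:
Bags: B1 = {a, b, c, e, g}  B2 = {a, b, c, g, h}  B3 = {b, c, f, g, h}  B4 = {a, b, d, g, h}
Tree: B1–B2, B2–B3, B2–B4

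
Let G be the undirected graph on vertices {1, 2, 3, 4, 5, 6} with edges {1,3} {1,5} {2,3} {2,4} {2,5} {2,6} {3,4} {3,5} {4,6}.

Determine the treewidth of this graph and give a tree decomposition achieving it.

Each bag holds 3 vertices, so the decomposition has width 2, which upper-bounds the treewidth. Conversely, {1, 3, 5} is a clique of size 3, and the vertices of any clique must share a bag in every tree decomposition; so some bag has ≥ 3 vertices and tw(G) ≥ 2. Therefore the treewidth is 2.

Treewidth 2.
Bags: B1 = {2, 3, 5}  B2 = {1, 3, 5}  B3 = {2, 3, 4}  B4 = {2, 4, 6}
Tree: B1–B2, B1–B3, B3–B4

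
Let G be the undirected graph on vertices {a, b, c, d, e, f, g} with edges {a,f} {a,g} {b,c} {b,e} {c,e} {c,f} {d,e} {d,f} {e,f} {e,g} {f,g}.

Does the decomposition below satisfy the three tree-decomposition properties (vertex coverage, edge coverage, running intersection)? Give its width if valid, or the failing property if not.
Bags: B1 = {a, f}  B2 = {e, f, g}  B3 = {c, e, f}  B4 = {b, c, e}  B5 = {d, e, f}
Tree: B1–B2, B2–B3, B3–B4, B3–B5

No — edge (g,a) lies in no bag.

A tree decomposition must satisfy three properties: every vertex lies in some bag; for every edge, both endpoints lie together in some bag; and for every vertex, the bags containing it form a connected subtree. Here edge (g,a) lies in no bag, so the decomposition is invalid.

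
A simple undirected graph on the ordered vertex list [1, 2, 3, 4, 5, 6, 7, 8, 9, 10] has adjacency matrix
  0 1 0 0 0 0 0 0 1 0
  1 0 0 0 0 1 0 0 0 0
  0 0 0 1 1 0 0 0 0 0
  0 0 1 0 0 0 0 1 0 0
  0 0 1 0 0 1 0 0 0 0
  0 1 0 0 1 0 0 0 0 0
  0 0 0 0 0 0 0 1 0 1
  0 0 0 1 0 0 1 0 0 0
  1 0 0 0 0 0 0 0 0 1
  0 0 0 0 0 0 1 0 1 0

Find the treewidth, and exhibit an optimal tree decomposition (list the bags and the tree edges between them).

Treewidth 2.
One optimal decomposition is:
Bags: B1 = {7, 8, 10}  B2 = {4, 8, 10}  B3 = {3, 4, 10}  B4 = {3, 5, 10}  B5 = {5, 6, 10}  B6 = {2, 6, 10}  B7 = {1, 2, 10}  B8 = {1, 9, 10}
Tree: B1–B2, B2–B3, B3–B4, B4–B5, B5–B6, B6–B7, B7–B8

Each bag holds 3 vertices, so the decomposition has width 2, which upper-bounds the treewidth. For the lower bound, G contains the cycle 10–7–8–4–3–5–6–2–1–9–10, so G is not a forest; only forests have treewidth ≤ 1, hence tw(G) ≥ 2. Combining the bounds, tw(G) = 2.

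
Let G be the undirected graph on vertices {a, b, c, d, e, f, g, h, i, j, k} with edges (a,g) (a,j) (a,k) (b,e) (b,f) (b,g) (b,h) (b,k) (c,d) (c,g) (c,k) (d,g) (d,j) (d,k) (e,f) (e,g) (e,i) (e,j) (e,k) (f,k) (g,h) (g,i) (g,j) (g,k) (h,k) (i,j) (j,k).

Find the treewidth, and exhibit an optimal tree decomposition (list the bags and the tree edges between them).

Treewidth 3.
Bags: B1 = {b, e, g, k}  B2 = {e, g, j, k}  B3 = {a, g, j, k}  B4 = {d, g, j, k}  B5 = {e, g, i, j}  B6 = {b, e, f, k}  B7 = {c, d, g, k}  B8 = {b, g, h, k}
Tree: B1–B2, B2–B3, B2–B4, B2–B5, B1–B6, B4–B7, B1–B8

Every bag has size at most 4, so the width is 4 − 1 = 3 and tw(G) ≤ 3. Conversely, {d, g, j, k} is a clique of size 4, and the vertices of any clique must share a bag in every tree decomposition; so some bag has ≥ 4 vertices and tw(G) ≥ 3. Hence tw(G) = 3 exactly.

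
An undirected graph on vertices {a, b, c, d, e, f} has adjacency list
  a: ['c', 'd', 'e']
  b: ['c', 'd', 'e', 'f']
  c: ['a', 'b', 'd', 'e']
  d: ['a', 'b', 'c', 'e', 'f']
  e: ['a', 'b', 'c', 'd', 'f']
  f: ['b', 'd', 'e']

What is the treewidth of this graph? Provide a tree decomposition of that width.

The largest bag has 4 vertices, giving width 3; this decomposition certifies tw(G) ≤ 3. For the lower bound, the 4 vertices {a, c, d, e} are pairwise adjacent, and any tree decomposition puts a clique entirely inside one bag — forcing width ≥ 3. Therefore the treewidth is 3.

Treewidth 3.
One optimal decomposition is:
Bags: B1 = {b, c, d, e}  B2 = {a, c, d, e}  B3 = {b, d, e, f}
Tree: B1–B2, B1–B3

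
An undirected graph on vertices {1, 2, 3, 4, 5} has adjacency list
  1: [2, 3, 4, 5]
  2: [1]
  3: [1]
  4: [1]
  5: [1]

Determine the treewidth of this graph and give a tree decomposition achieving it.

Every bag has size at most 2, so the width is 2 − 1 = 1 and tw(G) ≤ 1. Since G has at least one edge (e.g. 5–1), it is not an edgeless graph, so tw(G) ≥ 1. Therefore the treewidth is 1.

Treewidth 1.
One optimal decomposition is:
Bags: B1 = {1, 5}  B2 = {1, 4}  B3 = {1, 3}  B4 = {1, 2}
Tree: B1–B2, B2–B3, B3–B4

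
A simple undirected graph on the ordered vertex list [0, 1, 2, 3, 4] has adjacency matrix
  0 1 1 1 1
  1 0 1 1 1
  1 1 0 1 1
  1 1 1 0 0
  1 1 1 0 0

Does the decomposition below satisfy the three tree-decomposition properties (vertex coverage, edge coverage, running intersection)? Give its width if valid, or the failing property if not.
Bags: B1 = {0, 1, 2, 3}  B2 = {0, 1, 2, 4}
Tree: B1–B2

Checking the three conditions: (i) the bags cover all of {0, 1, 2, 3, 4}; (ii) for each edge, some bag contains both endpoints; (iii) the bags containing any fixed vertex form a subtree. All hold, so the decomposition is valid with width 4 − 1 = 3.

Yes; width 3.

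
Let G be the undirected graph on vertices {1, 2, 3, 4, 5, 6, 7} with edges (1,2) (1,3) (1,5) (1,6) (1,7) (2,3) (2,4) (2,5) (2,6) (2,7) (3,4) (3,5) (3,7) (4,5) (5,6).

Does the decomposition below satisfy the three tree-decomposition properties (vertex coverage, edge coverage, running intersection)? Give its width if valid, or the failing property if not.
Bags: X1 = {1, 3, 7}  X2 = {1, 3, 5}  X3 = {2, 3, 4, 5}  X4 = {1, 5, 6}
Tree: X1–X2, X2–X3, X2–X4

No — edge (2,1) lies in no bag.

A tree decomposition must satisfy three properties: every vertex lies in some bag; for every edge, both endpoints lie together in some bag; and for every vertex, the bags containing it form a connected subtree. Here edge (2,1) lies in no bag, so the decomposition is invalid.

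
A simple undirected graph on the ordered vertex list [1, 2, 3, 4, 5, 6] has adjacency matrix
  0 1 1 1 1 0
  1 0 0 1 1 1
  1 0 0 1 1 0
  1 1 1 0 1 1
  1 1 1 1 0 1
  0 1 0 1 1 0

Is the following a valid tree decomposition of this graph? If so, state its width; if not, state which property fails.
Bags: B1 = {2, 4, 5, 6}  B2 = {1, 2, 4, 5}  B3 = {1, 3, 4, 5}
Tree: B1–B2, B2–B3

Checking the three conditions: (i) the bags cover all of {1, 2, 3, 4, 5, 6}; (ii) for each edge, some bag contains both endpoints; (iii) the bags containing any fixed vertex form a subtree. All hold, so the decomposition is valid with width 4 − 1 = 3.

Yes; width 3.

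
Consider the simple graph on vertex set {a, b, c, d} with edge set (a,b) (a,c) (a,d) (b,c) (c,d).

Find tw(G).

A width-2 tree decomposition is:
Bags: B1 = {a, c, d}  B2 = {a, b, c}
Tree: B1–B2
Every bag has size at most 3, so the width is 3 − 1 = 2 and tw(G) ≤ 2. For the lower bound, the 3 vertices {a, c, d} are pairwise adjacent, and any tree decomposition puts a clique entirely inside one bag — forcing width ≥ 2. Hence tw(G) = 2 exactly.

2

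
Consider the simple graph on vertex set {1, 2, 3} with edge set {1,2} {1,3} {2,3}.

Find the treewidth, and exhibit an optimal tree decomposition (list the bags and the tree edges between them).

Treewidth 2.
One optimal decomposition is:
Bags: B1 = {1, 2, 3}
Tree: (single bag)

With just one bag of size 3, the width is 3 − 1 = 2, so tw(G) ≤ 2. On the other hand G contains the 3-clique {1, 2, 3}. A clique must lie in a single bag of any decomposition, so no decomposition can have width below 2. Hence tw(G) = 2 exactly.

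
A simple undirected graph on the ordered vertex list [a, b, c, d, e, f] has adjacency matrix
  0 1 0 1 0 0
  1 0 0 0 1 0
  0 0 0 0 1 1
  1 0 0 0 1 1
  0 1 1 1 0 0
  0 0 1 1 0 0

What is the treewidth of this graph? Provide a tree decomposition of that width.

Treewidth 2.
One such decomposition:
Bags: B1 = {a, b, e}  B2 = {a, d, e}  B3 = {c, d, e}  B4 = {c, d, f}
Tree: B1–B2, B2–B3, B3–B4

The largest bag has 3 vertices, giving width 2; this decomposition certifies tw(G) ≤ 2. For the lower bound, G contains the cycle b–a–d–e–b, so G is not a forest; only forests have treewidth ≤ 1, hence tw(G) ≥ 2. Combining the bounds, tw(G) = 2.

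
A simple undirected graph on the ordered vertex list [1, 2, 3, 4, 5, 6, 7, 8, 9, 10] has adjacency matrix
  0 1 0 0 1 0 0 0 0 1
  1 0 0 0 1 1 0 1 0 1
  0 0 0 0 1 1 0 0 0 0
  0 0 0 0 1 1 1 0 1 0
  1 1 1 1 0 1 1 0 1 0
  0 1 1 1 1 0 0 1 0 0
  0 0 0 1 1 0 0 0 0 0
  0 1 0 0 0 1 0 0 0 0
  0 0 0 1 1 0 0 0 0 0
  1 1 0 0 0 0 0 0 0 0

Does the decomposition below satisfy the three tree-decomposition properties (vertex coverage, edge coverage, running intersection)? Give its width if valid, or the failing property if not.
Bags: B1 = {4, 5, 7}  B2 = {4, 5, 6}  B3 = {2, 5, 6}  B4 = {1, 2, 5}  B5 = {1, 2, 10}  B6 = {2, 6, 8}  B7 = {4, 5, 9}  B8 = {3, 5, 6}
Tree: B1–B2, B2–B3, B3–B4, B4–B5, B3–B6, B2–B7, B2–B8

Yes; width 2.

Vertex coverage: the bags together contain {1, 2, 3, 4, 5, 6, 7, 8, 9, 10}, the full vertex set. Edge coverage: each edge of G has both endpoints in at least one bag. Running intersection: for every vertex, the bags containing it form a connected subtree. All three properties hold, so this is a valid tree decomposition of width max|bag| − 1 = 2, and hence tw(G) ≤ 2.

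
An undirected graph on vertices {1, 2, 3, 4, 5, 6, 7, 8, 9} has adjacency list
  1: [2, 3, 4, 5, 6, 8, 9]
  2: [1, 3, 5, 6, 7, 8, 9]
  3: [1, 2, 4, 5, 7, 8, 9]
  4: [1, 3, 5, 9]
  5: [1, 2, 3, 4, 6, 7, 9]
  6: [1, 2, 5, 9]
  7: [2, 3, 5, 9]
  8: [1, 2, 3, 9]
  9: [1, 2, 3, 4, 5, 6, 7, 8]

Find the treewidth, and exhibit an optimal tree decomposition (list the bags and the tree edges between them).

The largest bag has 5 vertices, giving width 4; this decomposition certifies tw(G) ≤ 4. Conversely, {1, 2, 3, 8, 9} is a clique of size 5, and the vertices of any clique must share a bag in every tree decomposition; so some bag has ≥ 5 vertices and tw(G) ≥ 4. Hence tw(G) = 4 exactly.

Treewidth 4.
One such decomposition:
Bags: B1 = {1, 2, 5, 6, 9}  B2 = {1, 2, 3, 5, 9}  B3 = {1, 2, 3, 8, 9}  B4 = {1, 3, 4, 5, 9}  B5 = {2, 3, 5, 7, 9}
Tree: B1–B2, B2–B3, B2–B4, B2–B5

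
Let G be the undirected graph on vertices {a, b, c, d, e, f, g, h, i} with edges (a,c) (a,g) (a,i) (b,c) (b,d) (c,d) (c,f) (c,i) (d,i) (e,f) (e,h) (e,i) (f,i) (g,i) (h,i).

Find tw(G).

2

A width-2 tree decomposition is:
Bags: B1 = {c, f, i}  B2 = {a, c, i}  B3 = {c, d, i}  B4 = {e, f, i}  B5 = {b, c, d}  B6 = {a, g, i}  B7 = {e, h, i}
Tree: B1–B2, B2–B3, B1–B4, B3–B5, B2–B6, B4–B7
Every bag has size at most 3, so the width is 3 − 1 = 2 and tw(G) ≤ 2. Conversely, {b, c, d} is a clique of size 3, and the vertices of any clique must share a bag in every tree decomposition; so some bag has ≥ 3 vertices and tw(G) ≥ 2. Combining the bounds, tw(G) = 2.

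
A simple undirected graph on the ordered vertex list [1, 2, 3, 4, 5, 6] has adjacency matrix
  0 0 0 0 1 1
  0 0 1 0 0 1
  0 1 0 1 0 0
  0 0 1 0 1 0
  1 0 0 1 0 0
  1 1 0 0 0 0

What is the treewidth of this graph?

A width-2 tree decomposition is:
Bags: B1 = {1, 2, 6}  B2 = {1, 2, 5}  B3 = {2, 4, 5}  B4 = {2, 3, 4}
Tree: B1–B2, B2–B3, B3–B4
Each bag holds 3 vertices, so the decomposition has width 2, which upper-bounds the treewidth. The edges 2–6–1–5–4–3–2 form a cycle, so G is not a tree and its treewidth is at least 2. Hence tw(G) = 2 exactly.

2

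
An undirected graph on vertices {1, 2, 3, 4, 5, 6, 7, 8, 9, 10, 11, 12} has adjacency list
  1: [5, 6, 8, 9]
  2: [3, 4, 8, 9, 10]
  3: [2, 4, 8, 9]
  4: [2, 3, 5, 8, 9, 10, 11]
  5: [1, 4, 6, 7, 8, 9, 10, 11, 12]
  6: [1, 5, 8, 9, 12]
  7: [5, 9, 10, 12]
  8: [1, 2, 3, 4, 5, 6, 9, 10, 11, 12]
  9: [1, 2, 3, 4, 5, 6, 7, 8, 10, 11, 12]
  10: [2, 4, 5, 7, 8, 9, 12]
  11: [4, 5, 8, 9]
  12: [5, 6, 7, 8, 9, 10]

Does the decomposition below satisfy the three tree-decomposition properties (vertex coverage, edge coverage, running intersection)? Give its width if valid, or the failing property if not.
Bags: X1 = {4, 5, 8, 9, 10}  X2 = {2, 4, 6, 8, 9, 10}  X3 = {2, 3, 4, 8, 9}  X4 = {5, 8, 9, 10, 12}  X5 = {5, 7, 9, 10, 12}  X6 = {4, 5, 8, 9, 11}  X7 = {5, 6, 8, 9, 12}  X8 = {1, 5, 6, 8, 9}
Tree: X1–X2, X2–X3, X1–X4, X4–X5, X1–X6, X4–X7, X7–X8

No — bags containing vertex 6 are not connected in the tree.

A tree decomposition must satisfy three properties: every vertex lies in some bag; for every edge, both endpoints lie together in some bag; and for every vertex, the bags containing it form a connected subtree. Here bags containing vertex 6 are not connected in the tree, so the decomposition is invalid.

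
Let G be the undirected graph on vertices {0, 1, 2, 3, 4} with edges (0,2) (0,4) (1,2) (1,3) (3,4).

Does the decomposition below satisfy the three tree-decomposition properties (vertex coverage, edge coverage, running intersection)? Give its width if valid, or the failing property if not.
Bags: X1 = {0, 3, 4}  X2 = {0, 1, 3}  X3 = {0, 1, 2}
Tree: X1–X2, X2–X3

Yes; width 2.

Every vertex of G appears in some bag (union = {0, 1, 2, 3, 4}); every edge is covered by a bag; and for each vertex v the set of bags containing v is connected in the bag tree. The decomposition is therefore valid. The largest bag has 3 vertices, so the width is 2.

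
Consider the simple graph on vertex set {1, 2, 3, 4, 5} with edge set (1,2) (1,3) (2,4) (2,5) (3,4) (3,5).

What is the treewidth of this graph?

A width-2 tree decomposition is:
Bags: B1 = {1, 2, 3}  B2 = {2, 3, 5}  B3 = {2, 3, 4}
Tree: B1–B2, B2–B3
The largest bag has 3 vertices, giving width 2; this decomposition certifies tw(G) ≤ 2. The edges 2–1–3–5–2 form a cycle, so G is not a tree and its treewidth is at least 2. The upper and lower bounds meet at 2, so that is the treewidth.

2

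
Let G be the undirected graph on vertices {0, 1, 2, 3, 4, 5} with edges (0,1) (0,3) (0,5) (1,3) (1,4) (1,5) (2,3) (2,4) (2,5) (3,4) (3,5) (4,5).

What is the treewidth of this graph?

3

A width-3 tree decomposition is:
Bags: B1 = {1, 3, 4, 5}  B2 = {2, 3, 4, 5}  B3 = {0, 1, 3, 5}
Tree: B1–B2, B1–B3
The largest bag has 4 vertices, giving width 3; this decomposition certifies tw(G) ≤ 3. Conversely, {0, 1, 3, 5} is a clique of size 4, and the vertices of any clique must share a bag in every tree decomposition; so some bag has ≥ 4 vertices and tw(G) ≥ 3. Combining the bounds, tw(G) = 3.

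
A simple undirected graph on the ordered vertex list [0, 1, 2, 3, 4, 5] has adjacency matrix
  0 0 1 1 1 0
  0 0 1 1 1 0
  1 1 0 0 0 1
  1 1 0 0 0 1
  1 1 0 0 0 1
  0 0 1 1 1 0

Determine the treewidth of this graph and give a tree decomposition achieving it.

The largest bag has 4 vertices, giving width 3; this decomposition certifies tw(G) ≤ 3. For the lower bound: the 4 vertex sets {0,3}, {4,5}, {1}, {2} are disjoint, each induces a connected subgraph, and every pair is joined by at least one edge of G. Contracting each set to a single vertex therefore yields K_{4} as a minor, and since treewidth is minor-monotone, tw(G) ≥ tw(K_{4}) = 3. Therefore the treewidth is 3.

Treewidth 3.
One optimal decomposition is:
Bags: B1 = {0, 1, 3, 5}  B2 = {0, 1, 4, 5}  B3 = {0, 1, 2, 5}
Tree: B1–B2, B2–B3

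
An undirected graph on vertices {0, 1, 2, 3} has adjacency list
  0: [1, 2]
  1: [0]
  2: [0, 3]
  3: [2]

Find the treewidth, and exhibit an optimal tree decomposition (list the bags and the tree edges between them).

Every bag has size at most 2, so the width is 2 − 1 = 1 and tw(G) ≤ 1. G has an edge, so its treewidth is at least 1. Therefore the treewidth is 1.

Treewidth 1.
Bags: B1 = {2, 3}  B2 = {0, 2}  B3 = {0, 1}
Tree: B1–B2, B2–B3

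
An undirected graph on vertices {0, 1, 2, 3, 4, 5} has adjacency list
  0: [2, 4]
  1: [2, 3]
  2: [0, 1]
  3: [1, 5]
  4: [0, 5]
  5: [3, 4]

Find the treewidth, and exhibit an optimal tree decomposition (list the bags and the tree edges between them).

Every bag has size at most 3, so the width is 3 − 1 = 2 and tw(G) ≤ 2. Since 0–2–1–3–5–4–0 is a cycle in G, G is not acyclic. Forests are exactly the graphs of treewidth ≤ 1, so tw(G) ≥ 2. Combining the bounds, tw(G) = 2.

Treewidth 2.
One such decomposition:
Bags: B1 = {0, 1, 2}  B2 = {0, 1, 3}  B3 = {0, 3, 5}  B4 = {0, 4, 5}
Tree: B1–B2, B2–B3, B3–B4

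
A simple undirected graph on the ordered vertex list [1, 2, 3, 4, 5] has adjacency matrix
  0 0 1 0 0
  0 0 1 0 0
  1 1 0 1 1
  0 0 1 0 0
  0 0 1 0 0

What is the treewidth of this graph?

A width-1 tree decomposition is:
Bags: B1 = {3, 4}  B2 = {2, 3}  B3 = {3, 5}  B4 = {1, 3}
Tree: B1–B2, B2–B3, B1–B4
Each bag holds 2 vertices, so the decomposition has width 1, which upper-bounds the treewidth. G has an edge, so its treewidth is at least 1. The upper and lower bounds meet at 1, so that is the treewidth.

1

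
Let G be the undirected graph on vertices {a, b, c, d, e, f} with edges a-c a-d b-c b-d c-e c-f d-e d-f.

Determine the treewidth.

A width-2 tree decomposition is:
Bags: B1 = {c, d, f}  B2 = {b, c, d}  B3 = {c, d, e}  B4 = {a, c, d}
Tree: B1–B2, B2–B3, B3–B4
Each bag holds 3 vertices, so the decomposition has width 2, which upper-bounds the treewidth. Since f–d–b–c–f is a cycle in G, G is not acyclic. Forests are exactly the graphs of treewidth ≤ 1, so tw(G) ≥ 2. Therefore the treewidth is 2.

2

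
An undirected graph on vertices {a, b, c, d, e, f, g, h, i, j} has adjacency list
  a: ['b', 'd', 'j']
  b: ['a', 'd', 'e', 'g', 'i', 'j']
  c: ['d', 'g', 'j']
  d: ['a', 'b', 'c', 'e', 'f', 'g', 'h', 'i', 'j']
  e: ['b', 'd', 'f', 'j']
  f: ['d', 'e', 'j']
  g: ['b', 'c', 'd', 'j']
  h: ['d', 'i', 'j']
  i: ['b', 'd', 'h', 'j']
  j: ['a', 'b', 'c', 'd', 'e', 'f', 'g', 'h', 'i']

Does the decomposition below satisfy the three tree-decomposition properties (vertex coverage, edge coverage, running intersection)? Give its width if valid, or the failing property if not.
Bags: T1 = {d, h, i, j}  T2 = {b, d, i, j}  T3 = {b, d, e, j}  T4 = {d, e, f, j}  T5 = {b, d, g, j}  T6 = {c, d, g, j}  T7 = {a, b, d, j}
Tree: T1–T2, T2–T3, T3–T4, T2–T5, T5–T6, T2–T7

Checking the three conditions: (i) the bags cover all of {a, b, c, d, e, f, g, h, i, j}; (ii) for each edge, some bag contains both endpoints; (iii) the bags containing any fixed vertex form a subtree. All hold, so the decomposition is valid with width 4 − 1 = 3.

Yes; width 3.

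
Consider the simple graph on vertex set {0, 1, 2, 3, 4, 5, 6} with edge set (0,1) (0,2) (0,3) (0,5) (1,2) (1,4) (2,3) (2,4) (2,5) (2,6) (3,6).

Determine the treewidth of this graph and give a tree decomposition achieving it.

The largest bag has 3 vertices, giving width 2; this decomposition certifies tw(G) ≤ 2. For the lower bound, the 3 vertices {0, 1, 2} are pairwise adjacent, and any tree decomposition puts a clique entirely inside one bag — forcing width ≥ 2. Therefore the treewidth is 2.

Treewidth 2.
Bags: B1 = {0, 2, 3}  B2 = {2, 3, 6}  B3 = {0, 2, 5}  B4 = {0, 1, 2}  B5 = {1, 2, 4}
Tree: B1–B2, B1–B3, B1–B4, B4–B5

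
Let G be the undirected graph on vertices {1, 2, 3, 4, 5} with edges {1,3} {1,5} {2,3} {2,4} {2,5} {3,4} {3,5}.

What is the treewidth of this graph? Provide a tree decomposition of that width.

Treewidth 2.
One such decomposition:
Bags: B1 = {1, 3, 5}  B2 = {2, 3, 5}  B3 = {2, 3, 4}
Tree: B1–B2, B2–B3

The largest bag has 3 vertices, giving width 2; this decomposition certifies tw(G) ≤ 2. Conversely, {1, 3, 5} is a clique of size 3, and the vertices of any clique must share a bag in every tree decomposition; so some bag has ≥ 3 vertices and tw(G) ≥ 2. Hence tw(G) = 2 exactly.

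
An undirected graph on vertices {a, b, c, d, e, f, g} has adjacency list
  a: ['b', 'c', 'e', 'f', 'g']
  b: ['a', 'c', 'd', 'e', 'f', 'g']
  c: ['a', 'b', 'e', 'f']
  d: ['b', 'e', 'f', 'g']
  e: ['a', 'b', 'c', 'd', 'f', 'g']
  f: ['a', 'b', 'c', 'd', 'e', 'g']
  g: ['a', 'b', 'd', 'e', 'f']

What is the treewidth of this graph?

4

A width-4 tree decomposition is:
Bags: B1 = {a, b, e, f, g}  B2 = {a, b, c, e, f}  B3 = {b, d, e, f, g}
Tree: B1–B2, B1–B3
Each bag holds 5 vertices, so the decomposition has width 4, which upper-bounds the treewidth. For the lower bound, the 5 vertices {b, d, e, f, g} are pairwise adjacent, and any tree decomposition puts a clique entirely inside one bag — forcing width ≥ 4. Combining the bounds, tw(G) = 4.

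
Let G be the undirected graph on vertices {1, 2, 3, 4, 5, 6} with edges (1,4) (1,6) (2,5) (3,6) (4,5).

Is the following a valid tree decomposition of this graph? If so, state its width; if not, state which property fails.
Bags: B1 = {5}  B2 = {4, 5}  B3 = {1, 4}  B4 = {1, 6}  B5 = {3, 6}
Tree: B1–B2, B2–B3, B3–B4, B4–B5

No — vertex 2 appears in no bag.

A tree decomposition must satisfy three properties: every vertex lies in some bag; for every edge, both endpoints lie together in some bag; and for every vertex, the bags containing it form a connected subtree. Here vertex 2 appears in no bag, so the decomposition is invalid.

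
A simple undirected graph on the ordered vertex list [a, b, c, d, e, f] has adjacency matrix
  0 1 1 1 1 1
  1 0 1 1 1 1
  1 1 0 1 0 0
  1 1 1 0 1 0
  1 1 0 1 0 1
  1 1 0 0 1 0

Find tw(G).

3

A width-3 tree decomposition is:
Bags: B1 = {a, b, d, e}  B2 = {a, b, e, f}  B3 = {a, b, c, d}
Tree: B1–B2, B1–B3
The largest bag has 4 vertices, giving width 3; this decomposition certifies tw(G) ≤ 3. Conversely, {a, b, d, e} is a clique of size 4, and the vertices of any clique must share a bag in every tree decomposition; so some bag has ≥ 4 vertices and tw(G) ≥ 3. Therefore the treewidth is 3.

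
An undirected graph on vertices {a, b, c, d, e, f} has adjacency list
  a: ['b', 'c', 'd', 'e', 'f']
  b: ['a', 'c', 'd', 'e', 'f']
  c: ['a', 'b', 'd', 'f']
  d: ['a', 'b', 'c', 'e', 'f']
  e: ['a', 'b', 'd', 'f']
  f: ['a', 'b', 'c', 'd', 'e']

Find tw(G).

4

A width-4 tree decomposition is:
Bags: B1 = {a, b, d, e, f}  B2 = {a, b, c, d, f}
Tree: B1–B2
Every bag has size at most 5, so the width is 5 − 1 = 4 and tw(G) ≤ 4. Conversely, {a, b, d, e, f} is a clique of size 5, and the vertices of any clique must share a bag in every tree decomposition; so some bag has ≥ 5 vertices and tw(G) ≥ 4. Therefore the treewidth is 4.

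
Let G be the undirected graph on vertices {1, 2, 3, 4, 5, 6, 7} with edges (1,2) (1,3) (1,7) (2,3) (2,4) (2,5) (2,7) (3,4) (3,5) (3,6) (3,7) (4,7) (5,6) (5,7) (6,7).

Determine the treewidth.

3

A width-3 tree decomposition is:
Bags: B1 = {1, 2, 3, 7}  B2 = {2, 3, 5, 7}  B3 = {2, 3, 4, 7}  B4 = {3, 5, 6, 7}
Tree: B1–B2, B1–B3, B2–B4
Each bag holds 4 vertices, so the decomposition has width 3, which upper-bounds the treewidth. Conversely, {1, 2, 3, 7} is a clique of size 4, and the vertices of any clique must share a bag in every tree decomposition; so some bag has ≥ 4 vertices and tw(G) ≥ 3. Therefore the treewidth is 3.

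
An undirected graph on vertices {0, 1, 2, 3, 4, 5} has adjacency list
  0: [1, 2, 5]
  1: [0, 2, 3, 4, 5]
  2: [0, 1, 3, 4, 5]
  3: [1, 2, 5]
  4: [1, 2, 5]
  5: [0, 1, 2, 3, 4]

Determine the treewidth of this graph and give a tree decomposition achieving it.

The largest bag has 4 vertices, giving width 3; this decomposition certifies tw(G) ≤ 3. Conversely, {0, 1, 2, 5} is a clique of size 4, and the vertices of any clique must share a bag in every tree decomposition; so some bag has ≥ 4 vertices and tw(G) ≥ 3. Combining the bounds, tw(G) = 3.

Treewidth 3.
Bags: B1 = {1, 2, 4, 5}  B2 = {1, 2, 3, 5}  B3 = {0, 1, 2, 5}
Tree: B1–B2, B2–B3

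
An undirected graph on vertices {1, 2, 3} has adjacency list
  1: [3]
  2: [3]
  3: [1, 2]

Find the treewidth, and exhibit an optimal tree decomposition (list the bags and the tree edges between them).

Treewidth 1.
One optimal decomposition is:
Bags: B1 = {2, 3}  B2 = {1, 3}
Tree: B1–B2

The largest bag has 2 vertices, giving width 1; this decomposition certifies tw(G) ≤ 1. Any graph with an edge has treewidth ≥ 1, and G has the edge 2–3. Combining the bounds, tw(G) = 1.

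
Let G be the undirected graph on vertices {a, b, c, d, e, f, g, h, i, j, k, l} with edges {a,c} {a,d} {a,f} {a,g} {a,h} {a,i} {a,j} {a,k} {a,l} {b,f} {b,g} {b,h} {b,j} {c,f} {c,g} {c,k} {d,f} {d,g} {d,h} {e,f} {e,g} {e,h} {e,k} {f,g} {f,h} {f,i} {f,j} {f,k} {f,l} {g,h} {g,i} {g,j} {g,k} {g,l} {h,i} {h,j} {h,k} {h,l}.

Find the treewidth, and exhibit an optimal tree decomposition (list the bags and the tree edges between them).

Every bag has size at most 5, so the width is 5 − 1 = 4 and tw(G) ≤ 4. For the lower bound, the 5 vertices {e, f, g, h, k} are pairwise adjacent, and any tree decomposition puts a clique entirely inside one bag — forcing width ≥ 4. Therefore the treewidth is 4.

Treewidth 4.
One optimal decomposition is:
Bags: B1 = {a, f, g, h, l}  B2 = {a, f, g, h, k}  B3 = {a, f, g, h, j}  B4 = {a, d, f, g, h}  B5 = {a, f, g, h, i}  B6 = {b, f, g, h, j}  B7 = {e, f, g, h, k}  B8 = {a, c, f, g, k}
Tree: B1–B2, B1–B3, B3–B4, B3–B5, B3–B6, B2–B7, B2–B8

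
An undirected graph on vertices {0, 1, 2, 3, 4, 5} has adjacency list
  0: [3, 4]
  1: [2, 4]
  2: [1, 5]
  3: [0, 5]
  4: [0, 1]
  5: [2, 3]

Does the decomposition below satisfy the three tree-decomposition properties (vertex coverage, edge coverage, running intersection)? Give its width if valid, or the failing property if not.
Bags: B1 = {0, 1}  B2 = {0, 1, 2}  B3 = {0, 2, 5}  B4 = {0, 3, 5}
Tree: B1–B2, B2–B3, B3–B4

A tree decomposition must satisfy three properties: every vertex lies in some bag; for every edge, both endpoints lie together in some bag; and for every vertex, the bags containing it form a connected subtree. Here vertex 4 appears in no bag, so the decomposition is invalid.

No — vertex 4 appears in no bag.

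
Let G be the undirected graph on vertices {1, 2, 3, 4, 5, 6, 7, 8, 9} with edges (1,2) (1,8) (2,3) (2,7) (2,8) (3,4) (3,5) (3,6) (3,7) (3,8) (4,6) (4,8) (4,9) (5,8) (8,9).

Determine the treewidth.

A width-2 tree decomposition is:
Bags: B1 = {3, 4, 8}  B2 = {2, 3, 8}  B3 = {3, 4, 6}  B4 = {4, 8, 9}  B5 = {1, 2, 8}  B6 = {3, 5, 8}  B7 = {2, 3, 7}
Tree: B1–B2, B1–B3, B1–B4, B2–B5, B2–B6, B2–B7
The largest bag has 3 vertices, giving width 2; this decomposition certifies tw(G) ≤ 2. Conversely, {1, 2, 8} is a clique of size 3, and the vertices of any clique must share a bag in every tree decomposition; so some bag has ≥ 3 vertices and tw(G) ≥ 2. The upper and lower bounds meet at 2, so that is the treewidth.

2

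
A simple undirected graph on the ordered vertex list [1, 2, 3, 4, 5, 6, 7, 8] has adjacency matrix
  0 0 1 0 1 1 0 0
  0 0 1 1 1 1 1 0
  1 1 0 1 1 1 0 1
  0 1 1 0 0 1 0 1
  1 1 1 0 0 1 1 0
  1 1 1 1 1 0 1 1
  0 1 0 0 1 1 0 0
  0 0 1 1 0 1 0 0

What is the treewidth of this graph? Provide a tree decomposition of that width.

Treewidth 3.
Bags: B1 = {2, 3, 4, 6}  B2 = {2, 3, 5, 6}  B3 = {3, 4, 6, 8}  B4 = {1, 3, 5, 6}  B5 = {2, 5, 6, 7}
Tree: B1–B2, B1–B3, B2–B4, B2–B5

Every bag has size at most 4, so the width is 4 − 1 = 3 and tw(G) ≤ 3. Conversely, {3, 4, 6, 8} is a clique of size 4, and the vertices of any clique must share a bag in every tree decomposition; so some bag has ≥ 4 vertices and tw(G) ≥ 3. Therefore the treewidth is 3.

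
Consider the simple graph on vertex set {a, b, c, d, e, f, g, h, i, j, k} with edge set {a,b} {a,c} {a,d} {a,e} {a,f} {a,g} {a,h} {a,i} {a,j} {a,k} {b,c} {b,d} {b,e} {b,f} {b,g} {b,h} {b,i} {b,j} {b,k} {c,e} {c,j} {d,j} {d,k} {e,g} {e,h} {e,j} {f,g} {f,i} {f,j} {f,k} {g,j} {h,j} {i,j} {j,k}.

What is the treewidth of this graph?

4

A width-4 tree decomposition is:
Bags: B1 = {a, b, f, j, k}  B2 = {a, b, f, g, j}  B3 = {a, b, e, g, j}  B4 = {a, b, e, h, j}  B5 = {a, b, c, e, j}  B6 = {a, b, f, i, j}  B7 = {a, b, d, j, k}
Tree: B1–B2, B2–B3, B3–B4, B3–B5, B2–B6, B1–B7
The largest bag has 5 vertices, giving width 4; this decomposition certifies tw(G) ≤ 4. Conversely, {a, b, d, j, k} is a clique of size 5, and the vertices of any clique must share a bag in every tree decomposition; so some bag has ≥ 5 vertices and tw(G) ≥ 4. Combining the bounds, tw(G) = 4.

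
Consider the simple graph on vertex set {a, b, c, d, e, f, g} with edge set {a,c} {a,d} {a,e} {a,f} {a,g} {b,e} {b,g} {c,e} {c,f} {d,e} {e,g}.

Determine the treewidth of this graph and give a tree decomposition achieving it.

Treewidth 2.
One optimal decomposition is:
Bags: B1 = {a, e, g}  B2 = {a, d, e}  B3 = {a, c, e}  B4 = {b, e, g}  B5 = {a, c, f}
Tree: B1–B2, B2–B3, B1–B4, B3–B5

The largest bag has 3 vertices, giving width 2; this decomposition certifies tw(G) ≤ 2. Conversely, {a, d, e} is a clique of size 3, and the vertices of any clique must share a bag in every tree decomposition; so some bag has ≥ 3 vertices and tw(G) ≥ 2. Combining the bounds, tw(G) = 2.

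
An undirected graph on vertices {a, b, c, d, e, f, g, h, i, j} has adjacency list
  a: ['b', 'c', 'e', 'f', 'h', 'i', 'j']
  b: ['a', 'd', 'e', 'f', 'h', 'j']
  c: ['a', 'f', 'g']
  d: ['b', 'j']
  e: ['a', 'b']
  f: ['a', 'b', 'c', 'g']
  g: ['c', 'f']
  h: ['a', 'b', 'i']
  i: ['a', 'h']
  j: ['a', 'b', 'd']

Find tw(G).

A width-2 tree decomposition is:
Bags: B1 = {a, b, j}  B2 = {a, b, e}  B3 = {a, b, h}  B4 = {a, h, i}  B5 = {b, d, j}  B6 = {a, b, f}  B7 = {a, c, f}  B8 = {c, f, g}
Tree: B1–B2, B1–B3, B3–B4, B1–B5, B2–B6, B6–B7, B7–B8
Every bag has size at most 3, so the width is 3 − 1 = 2 and tw(G) ≤ 2. For the lower bound, the 3 vertices {b, d, j} are pairwise adjacent, and any tree decomposition puts a clique entirely inside one bag — forcing width ≥ 2. Hence tw(G) = 2 exactly.

2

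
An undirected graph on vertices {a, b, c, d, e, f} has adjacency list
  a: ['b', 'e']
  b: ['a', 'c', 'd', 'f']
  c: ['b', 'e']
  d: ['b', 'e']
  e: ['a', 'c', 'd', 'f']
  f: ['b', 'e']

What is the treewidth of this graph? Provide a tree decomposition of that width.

Every bag has size at most 3, so the width is 3 − 1 = 2 and tw(G) ≤ 2. For the lower bound, G contains the cycle a–b–f–e–a, so G is not a forest; only forests have treewidth ≤ 1, hence tw(G) ≥ 2. Therefore the treewidth is 2.

Treewidth 2.
One optimal decomposition is:
Bags: B1 = {a, b, e}  B2 = {b, e, f}  B3 = {b, c, e}  B4 = {b, d, e}
Tree: B1–B2, B2–B3, B3–B4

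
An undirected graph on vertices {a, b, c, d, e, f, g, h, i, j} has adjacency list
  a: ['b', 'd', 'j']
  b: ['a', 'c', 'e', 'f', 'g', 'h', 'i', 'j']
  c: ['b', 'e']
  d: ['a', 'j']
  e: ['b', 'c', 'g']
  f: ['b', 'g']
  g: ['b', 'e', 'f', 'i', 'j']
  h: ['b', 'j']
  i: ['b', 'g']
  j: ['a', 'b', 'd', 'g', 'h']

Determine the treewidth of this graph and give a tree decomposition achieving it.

Treewidth 2.
Bags: B1 = {a, b, j}  B2 = {a, d, j}  B3 = {b, g, j}  B4 = {b, e, g}  B5 = {b, c, e}  B6 = {b, h, j}  B7 = {b, f, g}  B8 = {b, g, i}
Tree: B1–B2, B1–B3, B3–B4, B4–B5, B1–B6, B3–B7, B7–B8

Each bag holds 3 vertices, so the decomposition has width 2, which upper-bounds the treewidth. Conversely, {a, d, j} is a clique of size 3, and the vertices of any clique must share a bag in every tree decomposition; so some bag has ≥ 3 vertices and tw(G) ≥ 2. Combining the bounds, tw(G) = 2.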